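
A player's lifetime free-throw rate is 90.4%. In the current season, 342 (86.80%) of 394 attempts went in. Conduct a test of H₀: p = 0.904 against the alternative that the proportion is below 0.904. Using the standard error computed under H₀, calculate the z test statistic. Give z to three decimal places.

z = -2.424

p̂ = 342/394 ≈ 0.868020.
Under H₀, SE = √(0.904·0.096/394) = √(0.000220264) = 0.014841.
z = (0.868020 − 0.904)/0.014841 = -0.035980/0.014841 = -2.424.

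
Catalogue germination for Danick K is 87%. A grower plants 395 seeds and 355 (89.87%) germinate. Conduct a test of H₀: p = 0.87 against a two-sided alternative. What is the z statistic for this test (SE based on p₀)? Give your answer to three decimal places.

p̂ = 355/395 = 0.89873.
SE = √(p₀(1−p₀)/n) = √(0.1131/395) = 0.01692.
z = (0.89873 − 0.87)/0.01692 = 0.02873/0.01692 = 1.698.

z = 1.698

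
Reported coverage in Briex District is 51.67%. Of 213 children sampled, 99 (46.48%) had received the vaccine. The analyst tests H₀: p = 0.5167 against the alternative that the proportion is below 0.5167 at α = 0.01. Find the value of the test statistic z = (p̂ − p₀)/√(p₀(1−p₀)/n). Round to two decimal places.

p̂ = 99/213 = 0.4648.
Standard error under H₀: √(0.5167×0.4833/213) = 0.0342.
z = (0.4648 − 0.5167)/0.0342 = -0.0519/0.0342 = -1.52.
p-value = P(Z < -1.516) ≈ 0.0647, so at α = 0.01 we fail to reject H₀.

z = -1.52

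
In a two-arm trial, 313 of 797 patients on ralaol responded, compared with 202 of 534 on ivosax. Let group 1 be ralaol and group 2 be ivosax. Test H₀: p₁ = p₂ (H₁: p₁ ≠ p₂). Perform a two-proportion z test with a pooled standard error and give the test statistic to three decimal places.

p̂₁ = 313/797 ≈ 0.39272, p̂₂ = 202/534 ≈ 0.37828.
Pooled p̂ = (313+202)/(797+534) = 515/1331 = 0.38693.
SE = √(p̂(1−p̂)(1/n₁+1/n₂)) = √(0.38693·0.61307·0.00312736) = √(0.000741856) = 0.02724.
z = (0.39272 − 0.37828)/0.02724 = 0.01444/0.02724 = 0.530.
p-value = 2·P(Z > 0.530) ≈ 0.5959.

z = 0.530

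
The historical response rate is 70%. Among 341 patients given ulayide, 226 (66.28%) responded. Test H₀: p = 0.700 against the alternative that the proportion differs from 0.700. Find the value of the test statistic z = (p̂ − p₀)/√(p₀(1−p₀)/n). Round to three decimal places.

p̂ = 226/341 ≈ 0.662757.
Standard error under H₀: √(0.7×0.3/341) = 0.024816.
z = (0.662757 − 0.7)/0.024816 = -0.037243/0.024816 = -1.501.
Two-sided p-value ≈ 2·Φ(−1.501) = 0.1334.

z = -1.501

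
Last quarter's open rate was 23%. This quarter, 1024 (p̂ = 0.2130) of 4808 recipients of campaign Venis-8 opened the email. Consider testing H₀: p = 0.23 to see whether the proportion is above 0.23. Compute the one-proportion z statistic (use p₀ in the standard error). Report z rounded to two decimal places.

p̂ = 1024/4808 ≈ 0.21298.
Under H₀, SE = √(0.23·0.77/4808) = √(3.68344e-05) = 0.00607.
z = (0.21298 − 0.23)/0.00607 = -0.01702/0.00607 = -2.80.

z = -2.80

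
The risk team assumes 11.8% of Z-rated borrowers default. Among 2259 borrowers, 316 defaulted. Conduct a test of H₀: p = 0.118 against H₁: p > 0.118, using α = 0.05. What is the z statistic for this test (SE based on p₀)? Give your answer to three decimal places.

p̂ = 316/2259 ≈ 0.139885.
Standard error under H₀: √(0.118×0.882/2259) = 0.006788.
z = (0.139885 − 0.118)/0.006788 = 0.021885/0.006788 = 3.224.
p-value = P(Z > 3.224) ≈ 0.0006, so at α = 0.05 we reject H₀.

z = 3.224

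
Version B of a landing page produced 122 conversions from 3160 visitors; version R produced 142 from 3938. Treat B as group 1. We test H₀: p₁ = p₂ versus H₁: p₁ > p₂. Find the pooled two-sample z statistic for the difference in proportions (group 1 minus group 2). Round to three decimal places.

p̂₁ = 122/3160 ≈ 0.03861, p̂₂ = 142/3938 ≈ 0.03606.
Pooled p̂ = (122+142)/(3160+3938) = 264/7098 = 0.03719.
SE = √(p̂(1−p̂)(1/n₁+1/n₂)) = √(0.03719·0.96281·0.000570392) = √(2.04258e-05) = 0.00452.
z = (0.03861 − 0.03606)/0.00452 = 0.00255/0.00452 = 0.564.
p-value = P(Z > 0.564) ≈ 0.2864.

z = 0.564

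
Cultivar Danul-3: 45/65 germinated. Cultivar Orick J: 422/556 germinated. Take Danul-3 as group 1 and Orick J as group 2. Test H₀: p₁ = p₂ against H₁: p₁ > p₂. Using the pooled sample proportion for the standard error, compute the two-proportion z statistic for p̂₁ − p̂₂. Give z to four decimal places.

z = -1.1780

p̂₁ = 45/65 ≈ 0.692308, p̂₂ = 422/556 ≈ 0.758993.
Pooled p̂ = (45+422)/(65+556) = 467/621 = 0.752013.
SE = √(0.18649 × 0.0171832) = 0.056608.
z = (0.692308 − 0.758993)/0.056608 = -0.066685/0.056608 = -1.1780.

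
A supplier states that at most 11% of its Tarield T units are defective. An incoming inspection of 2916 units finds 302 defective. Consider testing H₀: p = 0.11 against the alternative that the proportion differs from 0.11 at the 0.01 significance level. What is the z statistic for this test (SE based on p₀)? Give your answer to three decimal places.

z = -1.110

p̂ = 302/2916 = 0.103567.
Standard error under H₀: √(0.11×0.89/2916) = 0.005794.
z = (0.103567 − 0.11)/0.005794 = -0.006433/0.005794 = -1.110.
p-value = 2·P(Z > 1.110) ≈ 0.2669; since p > α = 0.01, fail to reject H₀.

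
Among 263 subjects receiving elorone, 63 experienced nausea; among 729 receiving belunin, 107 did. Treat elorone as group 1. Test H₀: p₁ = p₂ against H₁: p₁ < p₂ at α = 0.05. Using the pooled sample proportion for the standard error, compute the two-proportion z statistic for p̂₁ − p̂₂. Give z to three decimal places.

p̂₁ = 63/263 = 0.23954, p̂₂ = 107/729 = 0.14678.
Pooled p̂ = (63+107)/(263+729) = 170/992 = 0.17137.
SE = √(0.142003 × 0.00517402) = 0.02711.
z = (0.23954 − 0.14678)/0.02711 = 0.09276/0.02711 = 3.422.
p-value = P(Z < 3.422) ≈ 0.9997, so at α = 0.05 we fail to reject H₀.

z = 3.422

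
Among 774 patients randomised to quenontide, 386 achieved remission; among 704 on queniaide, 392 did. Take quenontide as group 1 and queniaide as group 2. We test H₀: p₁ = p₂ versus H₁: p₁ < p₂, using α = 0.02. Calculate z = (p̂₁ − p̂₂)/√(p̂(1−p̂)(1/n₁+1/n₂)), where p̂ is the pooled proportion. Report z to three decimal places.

z = -2.235

p̂₁ = 386/774 = 0.49871, p̂₂ = 392/704 = 0.55682.
Pooled p̂ = (386+392)/(774+704) = 778/1478 = 0.52639.
SE = √(0.249304 × 0.00271244) = 0.02600.
z = (0.49871 − 0.55682)/0.02600 = -0.05811/0.02600 = -2.235.
p-value = P(Z < -2.235) ≈ 0.0127; since p < α = 0.02, reject H₀.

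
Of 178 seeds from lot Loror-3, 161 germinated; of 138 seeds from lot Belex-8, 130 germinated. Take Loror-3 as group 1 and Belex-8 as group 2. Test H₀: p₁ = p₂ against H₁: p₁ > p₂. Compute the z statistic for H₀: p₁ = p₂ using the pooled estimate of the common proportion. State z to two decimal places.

z = -1.23

p̂₁ = 161/178 = 0.9045, p̂₂ = 130/138 = 0.9420.
Pooled p̂ = (161+130)/(178+138) = 291/316 = 0.9209.
SE = √(p̂(1−p̂)(1/n₁+1/n₂)) = √(0.9209·0.0791·0.0128644) = √(0.000937231) = 0.0306.
z = (0.9045 − 0.9420)/0.0306 = -0.0375/0.0306 = -1.23.
p-value = P(Z > -1.226) ≈ 0.8899.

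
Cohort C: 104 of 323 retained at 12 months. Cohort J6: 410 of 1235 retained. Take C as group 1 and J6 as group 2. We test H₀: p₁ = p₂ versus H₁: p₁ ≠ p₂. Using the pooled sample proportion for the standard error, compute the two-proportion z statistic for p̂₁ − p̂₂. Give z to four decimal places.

z = -0.3404

p̂₁ = 104/323 ≈ 0.321981, p̂₂ = 410/1235 ≈ 0.331984.
Pooled p̂ = (104+410)/(323+1235) = 514/1558 = 0.329910.
SE = √(p̂(1−p̂)(1/n₁+1/n₂)) = √(0.329910·0.670090·0.00390569) = √(0.000863429) = 0.029384.
z = (0.321981 − 0.331984)/0.029384 = -0.010003/0.029384 = -0.3404.
p-value = 2·P(Z > 0.340) ≈ 0.7336.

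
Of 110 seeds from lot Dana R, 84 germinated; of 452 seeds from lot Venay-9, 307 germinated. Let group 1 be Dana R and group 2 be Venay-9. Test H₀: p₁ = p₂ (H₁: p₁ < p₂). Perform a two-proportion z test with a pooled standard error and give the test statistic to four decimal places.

p̂₁ = 84/110 = 0.763636, p̂₂ = 307/452 = 0.679204.
Pooled p̂ = (84+307)/(110+452) = 391/562 = 0.695730.
SE = √(0.21169 × 0.0113033) = 0.048916.
z = (0.763636 − 0.679204)/0.048916 = 0.084432/0.048916 = 1.7261.
p-value = P(Z < 1.726) ≈ 0.9578.

z = 1.7261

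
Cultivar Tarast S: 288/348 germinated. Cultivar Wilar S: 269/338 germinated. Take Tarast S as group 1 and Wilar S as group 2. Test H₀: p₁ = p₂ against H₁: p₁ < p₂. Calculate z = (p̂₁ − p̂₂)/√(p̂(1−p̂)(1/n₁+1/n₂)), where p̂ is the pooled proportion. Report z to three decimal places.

z = 1.063

p̂₁ = 288/348 ≈ 0.82759, p̂₂ = 269/338 ≈ 0.79586.
Pooled p̂ = (288+269)/(348+338) = 557/686 = 0.81195.
SE = √(0.152685 × 0.00583214) = 0.02984.
z = (0.82759 − 0.79586)/0.02984 = 0.03173/0.02984 = 1.063.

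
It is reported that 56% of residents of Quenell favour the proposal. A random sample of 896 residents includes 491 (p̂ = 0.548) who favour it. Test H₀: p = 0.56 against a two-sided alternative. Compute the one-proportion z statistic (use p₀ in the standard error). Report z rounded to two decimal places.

z = -0.72

p̂ = 491/896 ≈ 0.5480.
Under H₀, SE = √(0.56·0.44/896) = √(0.000275) = 0.0166.
z = (0.5480 − 0.56)/0.0166 = -0.0120/0.0166 = -0.72.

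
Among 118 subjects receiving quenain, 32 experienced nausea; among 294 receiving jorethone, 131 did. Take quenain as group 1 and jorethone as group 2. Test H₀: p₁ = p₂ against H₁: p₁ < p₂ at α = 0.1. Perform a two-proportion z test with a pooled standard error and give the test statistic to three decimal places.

z = -3.273

p̂₁ = 32/118 = 0.271186, p̂₂ = 131/294 = 0.445578.
Pooled p̂ = (32+131)/(118+294) = 163/412 = 0.395631.
SE = √(p̂(1−p̂)(1/n₁+1/n₂)) = √(0.395631·0.604369·0.0118759) = √(0.00283962) = 0.053288.
z = (0.271186 − 0.445578)/0.053288 = -0.174392/0.053288 = -3.273.
p-value = P(Z < -3.273) ≈ 0.0005. With α = 0.1, reject H₀.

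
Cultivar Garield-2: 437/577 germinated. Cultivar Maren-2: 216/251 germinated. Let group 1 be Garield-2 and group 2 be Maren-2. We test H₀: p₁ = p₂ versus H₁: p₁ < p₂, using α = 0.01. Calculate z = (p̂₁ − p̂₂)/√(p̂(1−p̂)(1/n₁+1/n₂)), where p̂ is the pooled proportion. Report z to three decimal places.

p̂₁ = 437/577 ≈ 0.75737, p̂₂ = 216/251 ≈ 0.86056.
Pooled p̂ = (437+216)/(577+251) = 653/828 = 0.78865.
SE = √(0.166683 × 0.00571717) = 0.03087.
z = (0.75737 − 0.86056)/0.03087 = -0.10319/0.03087 = -3.343.
p-value = P(Z < -3.343) ≈ 0.0004. With α = 0.01, reject H₀.

z = -3.343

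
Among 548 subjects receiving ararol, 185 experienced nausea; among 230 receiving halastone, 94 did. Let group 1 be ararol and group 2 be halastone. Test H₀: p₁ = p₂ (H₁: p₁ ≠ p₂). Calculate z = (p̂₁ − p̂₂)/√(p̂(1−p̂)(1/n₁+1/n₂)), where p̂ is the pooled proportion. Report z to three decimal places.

p̂₁ = 185/548 ≈ 0.33759, p̂₂ = 94/230 ≈ 0.40870.
Pooled p̂ = (185+94)/(548+230) = 279/778 = 0.35861.
SE = √(0.230009 × 0.00617264) = 0.03768.
z = (0.33759 − 0.40870)/0.03768 = -0.07111/0.03768 = -1.887.

z = -1.887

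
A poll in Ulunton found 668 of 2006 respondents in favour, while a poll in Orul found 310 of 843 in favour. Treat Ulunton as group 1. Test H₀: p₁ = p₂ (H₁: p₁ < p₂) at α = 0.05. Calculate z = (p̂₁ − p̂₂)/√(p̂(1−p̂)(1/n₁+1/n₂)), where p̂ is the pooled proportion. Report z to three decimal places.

z = -1.782

p̂₁ = 668/2006 ≈ 0.33300, p̂₂ = 310/843 ≈ 0.36773.
Pooled p̂ = (668+310)/(2006+843) = 978/2849 = 0.34328.
SE = √(0.225438 × 0.00168474) = 0.01949.
z = (0.33300 − 0.36773)/0.01949 = -0.03473/0.01949 = -1.782.
p-value = P(Z < -1.782) ≈ 0.0374. With α = 0.05, reject H₀.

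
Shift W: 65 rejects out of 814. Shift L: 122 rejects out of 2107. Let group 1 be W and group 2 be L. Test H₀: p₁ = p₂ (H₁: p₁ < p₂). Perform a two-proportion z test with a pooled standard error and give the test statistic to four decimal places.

z = 2.1729

p̂₁ = 65/814 ≈ 0.079853, p̂₂ = 122/2107 ≈ 0.057902.
Pooled p̂ = (65+122)/(814+2107) = 187/2921 = 0.064019.
SE = √(p̂(1−p̂)(1/n₁+1/n₂)) = √(0.064019·0.935981·0.00170311) = √(0.000102052) = 0.010102.
z = (0.079853 − 0.057902)/0.010102 = 0.021951/0.010102 = 2.1729.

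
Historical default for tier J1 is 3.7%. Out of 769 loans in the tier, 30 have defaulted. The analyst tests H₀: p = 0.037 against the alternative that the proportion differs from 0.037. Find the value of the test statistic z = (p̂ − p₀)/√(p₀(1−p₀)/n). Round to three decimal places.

p̂ = 30/769 ≈ 0.039012.
SE = √(p₀(1−p₀)/n) = √(0.035631/769) = 0.006807.
z = (0.039012 − 0.037)/0.006807 = 0.002012/0.006807 = 0.296.
Two-sided p-value ≈ 2·Φ(−0.296) = 0.7676.

z = 0.296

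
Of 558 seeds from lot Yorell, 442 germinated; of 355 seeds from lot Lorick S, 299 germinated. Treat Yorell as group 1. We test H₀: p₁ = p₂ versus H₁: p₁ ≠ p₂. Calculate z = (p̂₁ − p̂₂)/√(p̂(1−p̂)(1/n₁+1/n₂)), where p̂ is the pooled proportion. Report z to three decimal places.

p̂₁ = 442/558 ≈ 0.79211, p̂₂ = 299/355 ≈ 0.84225.
Pooled p̂ = (442+299)/(558+355) = 741/913 = 0.81161.
SE = √(0.152899 × 0.00460902) = 0.02655.
z = (0.79211 − 0.84225)/0.02655 = -0.05014/0.02655 = -1.889.
Two-sided p-value ≈ 2·Φ(−1.889) = 0.0589.

z = -1.889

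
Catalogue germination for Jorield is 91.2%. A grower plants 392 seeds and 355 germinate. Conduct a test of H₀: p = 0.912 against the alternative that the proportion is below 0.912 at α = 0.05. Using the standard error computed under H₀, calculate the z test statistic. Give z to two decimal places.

p̂ = 355/392 = 0.9056.
SE = √(p₀(1−p₀)/n) = √(0.080256/392) = 0.0143.
z = (0.9056 − 0.912)/0.0143 = -0.0064/0.0143 = -0.45.
p-value = P(Z < -0.446) ≈ 0.3276. With α = 0.05, fail to reject H₀.

z = -0.45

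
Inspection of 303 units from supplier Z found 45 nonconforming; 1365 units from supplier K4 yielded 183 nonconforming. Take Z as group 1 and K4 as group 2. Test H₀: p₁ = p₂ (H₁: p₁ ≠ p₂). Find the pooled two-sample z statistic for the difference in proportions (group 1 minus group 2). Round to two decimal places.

z = 0.66

p̂₁ = 45/303 ≈ 0.1485, p̂₂ = 183/1365 ≈ 0.1341.
Pooled p̂ = (45+183)/(303+1365) = 228/1668 = 0.1367.
SE = √(p̂(1−p̂)(1/n₁+1/n₂)) = √(0.1367·0.8633·0.00403293) = √(0.000475911) = 0.0218.
z = (0.1485 − 0.1341)/0.0218 = 0.0144/0.0218 = 0.66.
Two-sided p-value ≈ 2·Φ(−0.662) = 0.5078.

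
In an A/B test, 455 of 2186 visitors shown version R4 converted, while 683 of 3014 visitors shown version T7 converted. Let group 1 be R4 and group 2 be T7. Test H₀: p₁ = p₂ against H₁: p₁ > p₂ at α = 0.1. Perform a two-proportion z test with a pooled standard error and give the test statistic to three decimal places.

z = -1.590

p̂₁ = 455/2186 = 0.20814, p̂₂ = 683/3014 = 0.22661.
Pooled p̂ = (455+683)/(2186+3014) = 1138/5200 = 0.21885.
SE = √(p̂(1−p̂)(1/n₁+1/n₂)) = √(0.21885·0.78115·0.000789242) = √(0.000134923) = 0.01162.
z = (0.20814 − 0.22661)/0.01162 = -0.01847/0.01162 = -1.590.
p-value = P(Z > -1.590) ≈ 0.9441. With α = 0.1, fail to reject H₀.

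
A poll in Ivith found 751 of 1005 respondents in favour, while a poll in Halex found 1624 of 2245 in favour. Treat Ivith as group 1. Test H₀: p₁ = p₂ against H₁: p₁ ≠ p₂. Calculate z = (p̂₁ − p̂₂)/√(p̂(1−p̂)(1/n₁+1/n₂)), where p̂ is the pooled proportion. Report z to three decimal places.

p̂₁ = 751/1005 = 0.74726, p̂₂ = 1624/2245 = 0.72339.
Pooled p̂ = (751+1624)/(1005+2245) = 2375/3250 = 0.73077.
SE = √(0.196746 × 0.00144046) = 0.01683.
z = (0.74726 − 0.72339)/0.01683 = 0.02387/0.01683 = 1.418.
p-value = 2·P(Z > 1.418) ≈ 0.1561.

z = 1.418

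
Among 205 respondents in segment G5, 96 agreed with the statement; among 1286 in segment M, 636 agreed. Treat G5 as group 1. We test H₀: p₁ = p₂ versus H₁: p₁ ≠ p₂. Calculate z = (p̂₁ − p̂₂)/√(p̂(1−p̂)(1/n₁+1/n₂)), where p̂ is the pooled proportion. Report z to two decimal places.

z = -0.70

p̂₁ = 96/205 = 0.4683, p̂₂ = 636/1286 = 0.4946.
Pooled p̂ = (96+636)/(205+1286) = 732/1491 = 0.4909.
SE = √(p̂(1−p̂)(1/n₁+1/n₂)) = √(0.4909·0.5091·0.00565565) = √(0.00141345) = 0.0376.
z = (0.4683 − 0.4946)/0.0376 = -0.0263/0.0376 = -0.70.
p-value = 2·P(Z > 0.699) ≈ 0.4848.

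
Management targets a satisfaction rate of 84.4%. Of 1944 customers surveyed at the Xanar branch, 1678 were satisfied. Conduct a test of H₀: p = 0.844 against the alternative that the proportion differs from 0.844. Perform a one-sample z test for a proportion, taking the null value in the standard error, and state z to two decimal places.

p̂ = 1678/1944 = 0.86317.
Under H₀, SE = √(0.844·0.156/1944) = √(6.77284e-05) = 0.00823.
z = (0.86317 − 0.844)/0.00823 = 0.01917/0.00823 = 2.33.

z = 2.33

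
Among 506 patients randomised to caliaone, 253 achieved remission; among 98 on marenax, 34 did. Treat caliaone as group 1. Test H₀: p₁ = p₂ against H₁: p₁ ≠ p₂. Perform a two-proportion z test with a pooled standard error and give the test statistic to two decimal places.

z = 2.78

p̂₁ = 253/506 = 0.5000, p̂₂ = 34/98 = 0.3469.
Pooled p̂ = (253+34)/(506+98) = 287/604 = 0.4752.
SE = √(p̂(1−p̂)(1/n₁+1/n₂)) = √(0.4752·0.5248·0.0121804) = √(0.00303758) = 0.0551.
z = (0.5000 − 0.3469)/0.0551 = 0.1531/0.0551 = 2.78.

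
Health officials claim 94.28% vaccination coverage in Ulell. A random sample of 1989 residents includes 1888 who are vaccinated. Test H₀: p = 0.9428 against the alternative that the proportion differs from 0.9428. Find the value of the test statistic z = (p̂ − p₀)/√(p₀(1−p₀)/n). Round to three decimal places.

p̂ = 1888/1989 ≈ 0.949221.
Standard error under H₀: √(0.9428×0.0572/1989) = 0.005207.
z = (0.949221 − 0.9428)/0.005207 = 0.006421/0.005207 = 1.233.
p-value = 2·P(Z > 1.233) ≈ 0.2175.

z = 1.233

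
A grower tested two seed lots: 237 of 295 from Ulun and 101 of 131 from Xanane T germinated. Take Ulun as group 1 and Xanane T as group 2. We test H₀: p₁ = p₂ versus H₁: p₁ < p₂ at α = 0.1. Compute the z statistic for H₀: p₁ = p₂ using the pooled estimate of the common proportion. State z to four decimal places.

p̂₁ = 237/295 ≈ 0.803390, p̂₂ = 101/131 ≈ 0.770992.
Pooled p̂ = (237+101)/(295+131) = 338/426 = 0.793427.
SE = √(0.1639 × 0.0110234) = 0.042506.
z = (0.803390 − 0.770992)/0.042506 = 0.032398/0.042506 = 0.7622.
p-value = P(Z < 0.762) ≈ 0.7770; since p > α = 0.1, fail to reject H₀.

z = 0.7622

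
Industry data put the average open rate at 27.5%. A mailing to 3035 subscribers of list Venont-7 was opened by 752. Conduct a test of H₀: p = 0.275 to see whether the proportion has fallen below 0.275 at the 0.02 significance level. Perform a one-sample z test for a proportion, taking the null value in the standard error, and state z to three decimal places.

p̂ = 752/3035 = 0.247776.
Under H₀, SE = √(0.275·0.725/3035) = √(6.56919e-05) = 0.008105.
z = (0.247776 − 0.275)/0.008105 = -0.027224/0.008105 = -3.359.
p-value = P(Z < -3.359) ≈ 0.0004. With α = 0.02, reject H₀.

z = -3.359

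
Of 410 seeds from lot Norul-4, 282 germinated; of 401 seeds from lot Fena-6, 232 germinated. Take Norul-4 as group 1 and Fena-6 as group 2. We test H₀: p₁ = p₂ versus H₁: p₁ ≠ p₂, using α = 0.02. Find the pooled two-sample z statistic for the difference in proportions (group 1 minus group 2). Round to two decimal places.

z = 3.23

p̂₁ = 282/410 ≈ 0.6878, p̂₂ = 232/401 ≈ 0.5786.
Pooled p̂ = (282+232)/(410+401) = 514/811 = 0.6338.
SE = √(0.232101 × 0.00493279) = 0.0338.
z = (0.6878 − 0.5786)/0.0338 = 0.1092/0.0338 = 3.23.
Two-sided p-value ≈ 2·Φ(−3.229) = 0.0012, so at α = 0.02 we reject H₀.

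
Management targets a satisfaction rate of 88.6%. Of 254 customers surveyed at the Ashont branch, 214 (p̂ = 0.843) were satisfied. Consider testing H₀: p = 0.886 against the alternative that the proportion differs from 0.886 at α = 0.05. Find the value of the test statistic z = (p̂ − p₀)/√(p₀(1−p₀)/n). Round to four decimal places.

p̂ = 214/254 ≈ 0.842520.
Under H₀, SE = √(0.886·0.114/254) = √(0.000397654) = 0.019941.
z = (0.842520 − 0.886)/0.019941 = -0.043480/0.019941 = -2.1804.
Two-sided p-value ≈ 2·Φ(−2.180) = 0.0292, so at α = 0.05 we reject H₀.

z = -2.1804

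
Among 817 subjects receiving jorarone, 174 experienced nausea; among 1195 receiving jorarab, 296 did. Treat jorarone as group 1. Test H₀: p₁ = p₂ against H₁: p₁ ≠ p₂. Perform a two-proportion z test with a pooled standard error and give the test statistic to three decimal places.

p̂₁ = 174/817 = 0.21297, p̂₂ = 296/1195 = 0.24770.
Pooled p̂ = (174+296)/(817+1195) = 470/2012 = 0.23360.
SE = √(p̂(1−p̂)(1/n₁+1/n₂)) = √(0.23360·0.76640·0.00206081) = √(0.000368947) = 0.01921.
z = (0.21297 − 0.24770)/0.01921 = -0.03473/0.01921 = -1.808.

z = -1.808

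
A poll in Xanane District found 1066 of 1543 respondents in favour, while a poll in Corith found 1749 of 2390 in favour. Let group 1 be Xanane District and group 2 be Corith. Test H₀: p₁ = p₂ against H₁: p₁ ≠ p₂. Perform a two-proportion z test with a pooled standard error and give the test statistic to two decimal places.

p̂₁ = 1066/1543 = 0.6909, p̂₂ = 1749/2390 = 0.7318.
Pooled p̂ = (1066+1749)/(1543+2390) = 2815/3933 = 0.7157.
SE = √(p̂(1−p̂)(1/n₁+1/n₂)) = √(0.7157·0.2843·0.0010665) = √(0.000216986) = 0.0147.
z = (0.6909 − 0.7318)/0.0147 = -0.0409/0.0147 = -2.78.
p-value = 2·P(Z > 2.779) ≈ 0.0055.

z = -2.78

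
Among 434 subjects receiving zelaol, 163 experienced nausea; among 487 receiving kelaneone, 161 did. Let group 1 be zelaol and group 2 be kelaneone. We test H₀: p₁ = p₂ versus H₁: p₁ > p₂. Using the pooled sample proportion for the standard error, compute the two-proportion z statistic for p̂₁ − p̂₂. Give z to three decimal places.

p̂₁ = 163/434 ≈ 0.37558, p̂₂ = 161/487 ≈ 0.33060.
Pooled p̂ = (163+161)/(434+487) = 324/921 = 0.35179.
SE = √(0.228034 × 0.00435754) = 0.03152.
z = (0.37558 − 0.33060)/0.03152 = 0.04498/0.03152 = 1.427.
p-value = P(Z > 1.427) ≈ 0.0768.

z = 1.427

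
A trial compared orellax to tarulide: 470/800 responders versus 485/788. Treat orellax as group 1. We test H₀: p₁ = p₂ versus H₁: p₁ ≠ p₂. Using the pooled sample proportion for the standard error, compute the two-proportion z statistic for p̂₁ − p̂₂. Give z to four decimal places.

p̂₁ = 470/800 = 0.587500, p̂₂ = 485/788 = 0.615482.
Pooled p̂ = (470+485)/(800+788) = 955/1588 = 0.601385.
SE = √(p̂(1−p̂)(1/n₁+1/n₂)) = √(0.601385·0.398615·0.00251904) = √(0.000603866) = 0.024574.
z = (0.587500 − 0.615482)/0.024574 = -0.027982/0.024574 = -1.1387.
Two-sided p-value ≈ 2·Φ(−1.139) = 0.2548.

z = -1.1387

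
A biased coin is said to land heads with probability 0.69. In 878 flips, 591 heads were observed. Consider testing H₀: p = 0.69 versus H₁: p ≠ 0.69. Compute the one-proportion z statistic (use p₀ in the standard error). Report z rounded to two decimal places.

z = -1.08

p̂ = 591/878 ≈ 0.6731.
SE = √(p₀(1−p₀)/n) = √(0.2139/878) = 0.0156.
z = (0.6731 − 0.69)/0.0156 = -0.0169/0.0156 = -1.08.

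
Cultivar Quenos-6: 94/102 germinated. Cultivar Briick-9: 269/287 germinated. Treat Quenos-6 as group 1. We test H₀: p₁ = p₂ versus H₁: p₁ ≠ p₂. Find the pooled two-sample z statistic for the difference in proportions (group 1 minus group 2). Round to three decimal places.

z = -0.546

p̂₁ = 94/102 = 0.92157, p̂₂ = 269/287 = 0.93728.
Pooled p̂ = (94+269)/(102+287) = 363/389 = 0.93316.
SE = √(0.0623707 × 0.0132882) = 0.02879.
z = (0.92157 − 0.93728)/0.02879 = -0.01571/0.02879 = -0.546.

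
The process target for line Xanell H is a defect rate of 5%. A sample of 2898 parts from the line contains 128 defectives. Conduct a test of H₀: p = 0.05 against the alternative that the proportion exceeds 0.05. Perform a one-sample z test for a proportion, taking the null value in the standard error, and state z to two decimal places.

p̂ = 128/2898 = 0.04417.
Standard error under H₀: √(0.05×0.95/2898) = 0.00405.
z = (0.04417 − 0.05)/0.00405 = -0.00583/0.00405 = -1.44.
p-value = P(Z > -1.440) ≈ 0.9251.

z = -1.44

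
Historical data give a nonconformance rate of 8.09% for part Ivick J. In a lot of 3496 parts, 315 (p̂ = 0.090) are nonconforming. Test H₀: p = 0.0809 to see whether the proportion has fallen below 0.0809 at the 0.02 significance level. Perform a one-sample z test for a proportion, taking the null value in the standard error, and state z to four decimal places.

p̂ = 315/3496 ≈ 0.0901030.
SE = √(p₀(1−p₀)/n) = √(0.074355/3496) = 0.0046118.
z = (0.0901030 − 0.0809)/0.0046118 = 0.0092030/0.0046118 = 1.9955.
p-value = P(Z < 1.996) ≈ 0.9770; since p > α = 0.02, fail to reject H₀.

z = 1.9955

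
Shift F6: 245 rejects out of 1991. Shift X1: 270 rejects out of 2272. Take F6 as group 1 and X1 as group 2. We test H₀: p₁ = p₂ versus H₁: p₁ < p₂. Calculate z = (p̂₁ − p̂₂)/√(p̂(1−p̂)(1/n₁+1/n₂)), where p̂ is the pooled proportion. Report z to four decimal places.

p̂₁ = 245/1991 = 0.123054, p̂₂ = 270/2272 = 0.118838.
Pooled p̂ = (245+270)/(1991+2272) = 515/4263 = 0.120807.
SE = √(0.106213 × 0.000942401) = 0.010005.
z = (0.123054 − 0.118838)/0.010005 = 0.004216/0.010005 = 0.4214.

z = 0.4214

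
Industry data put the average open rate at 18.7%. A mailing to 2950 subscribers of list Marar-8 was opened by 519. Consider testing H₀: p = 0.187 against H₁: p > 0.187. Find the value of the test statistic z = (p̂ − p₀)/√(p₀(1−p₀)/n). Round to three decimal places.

z = -1.542

p̂ = 519/2950 ≈ 0.17593.
Under H₀, SE = √(0.187·0.813/2950) = √(5.15359e-05) = 0.00718.
z = (0.17593 − 0.187)/0.00718 = -0.01107/0.00718 = -1.542.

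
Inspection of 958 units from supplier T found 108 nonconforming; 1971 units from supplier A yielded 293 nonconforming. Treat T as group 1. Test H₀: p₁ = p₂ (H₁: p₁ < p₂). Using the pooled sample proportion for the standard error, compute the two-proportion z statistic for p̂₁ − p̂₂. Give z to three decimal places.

z = -2.653

p̂₁ = 108/958 = 0.112735, p̂₂ = 293/1971 = 0.148656.
Pooled p̂ = (108+293)/(958+1971) = 401/2929 = 0.136907.
SE = √(0.118163 × 0.0015512) = 0.013539.
z = (0.112735 − 0.148656)/0.013539 = -0.035921/0.013539 = -2.653.
p-value = P(Z < -2.653) ≈ 0.0040.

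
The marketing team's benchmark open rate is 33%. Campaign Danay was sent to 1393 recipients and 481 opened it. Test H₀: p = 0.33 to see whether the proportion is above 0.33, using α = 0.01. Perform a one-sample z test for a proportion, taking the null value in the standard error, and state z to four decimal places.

p̂ = 481/1393 ≈ 0.345298.
SE = √(p₀(1−p₀)/n) = √(0.2211/1393) = 0.012598.
z = (0.345298 − 0.33)/0.012598 = 0.015298/0.012598 = 1.2143.
p-value = P(Z > 1.214) ≈ 0.1123, so at α = 0.01 we fail to reject H₀.

z = 1.2143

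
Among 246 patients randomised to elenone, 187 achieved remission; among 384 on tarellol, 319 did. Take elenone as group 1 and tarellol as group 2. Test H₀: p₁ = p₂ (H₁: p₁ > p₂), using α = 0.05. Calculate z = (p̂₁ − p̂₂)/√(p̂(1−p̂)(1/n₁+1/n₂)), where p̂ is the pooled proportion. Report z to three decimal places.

z = -2.173

p̂₁ = 187/246 = 0.76016, p̂₂ = 319/384 = 0.83073.
Pooled p̂ = (187+319)/(246+384) = 506/630 = 0.80317.
SE = √(p̂(1−p̂)(1/n₁+1/n₂)) = √(0.80317·0.19683·0.00666921) = √(0.0010543) = 0.03247.
z = (0.76016 − 0.83073)/0.03247 = -0.07057/0.03247 = -2.173.
p-value = P(Z > -2.173) ≈ 0.9851, so at α = 0.05 we fail to reject H₀.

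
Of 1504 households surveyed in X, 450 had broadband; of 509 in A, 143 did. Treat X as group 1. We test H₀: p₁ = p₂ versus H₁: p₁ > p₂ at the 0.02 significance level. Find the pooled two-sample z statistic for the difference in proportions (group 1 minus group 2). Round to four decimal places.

p̂₁ = 450/1504 = 0.299202, p̂₂ = 143/509 = 0.280943.
Pooled p̂ = (450+143)/(1504+509) = 593/2013 = 0.294585.
SE = √(p̂(1−p̂)(1/n₁+1/n₂)) = √(0.294585·0.705415·0.00262953) = √(0.000546429) = 0.023376.
z = (0.299202 − 0.280943)/0.023376 = 0.018259/0.023376 = 0.7811.
p-value = P(Z > 0.781) ≈ 0.2174; since p > α = 0.02, fail to reject H₀.

z = 0.7811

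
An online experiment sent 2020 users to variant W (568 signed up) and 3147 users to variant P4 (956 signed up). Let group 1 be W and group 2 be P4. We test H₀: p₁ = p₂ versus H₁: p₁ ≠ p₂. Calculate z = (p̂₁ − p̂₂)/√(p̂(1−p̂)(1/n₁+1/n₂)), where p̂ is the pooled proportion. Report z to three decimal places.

p̂₁ = 568/2020 ≈ 0.28119, p̂₂ = 956/3147 ≈ 0.30378.
Pooled p̂ = (568+956)/(2020+3147) = 1524/5167 = 0.29495.
SE = √(p̂(1−p̂)(1/n₁+1/n₂)) = √(0.29495·0.70505·0.000812812) = √(0.000169028) = 0.01300.
z = (0.28119 − 0.30378)/0.01300 = -0.02259/0.01300 = -1.738.
Two-sided p-value ≈ 2·Φ(−1.738) = 0.0822.

z = -1.738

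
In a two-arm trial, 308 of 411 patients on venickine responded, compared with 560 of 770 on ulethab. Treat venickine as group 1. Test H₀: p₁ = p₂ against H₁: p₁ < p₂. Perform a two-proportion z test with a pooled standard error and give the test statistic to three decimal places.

p̂₁ = 308/411 ≈ 0.74939, p̂₂ = 560/770 ≈ 0.72727.
Pooled p̂ = (308+560)/(411+770) = 868/1181 = 0.73497.
SE = √(0.194789 × 0.00373179) = 0.02696.
z = (0.74939 − 0.72727)/0.02696 = 0.02212/0.02696 = 0.820.
p-value = P(Z < 0.820) ≈ 0.7940.

z = 0.820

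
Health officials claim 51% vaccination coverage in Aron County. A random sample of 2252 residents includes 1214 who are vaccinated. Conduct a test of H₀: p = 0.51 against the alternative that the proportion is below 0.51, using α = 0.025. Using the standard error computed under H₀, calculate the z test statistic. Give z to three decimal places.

p̂ = 1214/2252 ≈ 0.539076.
SE = √(p₀(1−p₀)/n) = √(0.2499/2252) = 0.010534.
z = (0.539076 − 0.51)/0.010534 = 0.029076/0.010534 = 2.760.
p-value = P(Z < 2.760) ≈ 0.9971; since p > α = 0.025, fail to reject H₀.

z = 2.760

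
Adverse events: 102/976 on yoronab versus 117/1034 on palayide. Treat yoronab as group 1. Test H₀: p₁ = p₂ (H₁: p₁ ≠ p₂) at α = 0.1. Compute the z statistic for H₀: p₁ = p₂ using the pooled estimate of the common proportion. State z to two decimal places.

z = -0.62

p̂₁ = 102/976 = 0.10451, p̂₂ = 117/1034 = 0.11315.
Pooled p̂ = (102+117)/(976+1034) = 219/2010 = 0.10896.
SE = √(p̂(1−p̂)(1/n₁+1/n₂)) = √(0.10896·0.89104·0.00199171) = √(0.000193363) = 0.01391.
z = (0.10451 − 0.11315)/0.01391 = -0.00864/0.01391 = -0.62.
Two-sided p-value ≈ 2·Φ(−0.622) = 0.5342. With α = 0.1, fail to reject H₀.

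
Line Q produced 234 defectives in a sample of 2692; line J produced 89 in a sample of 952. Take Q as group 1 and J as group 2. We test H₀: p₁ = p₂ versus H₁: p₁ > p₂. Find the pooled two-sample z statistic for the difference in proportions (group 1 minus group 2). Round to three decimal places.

p̂₁ = 234/2692 ≈ 0.086924, p̂₂ = 89/952 ≈ 0.093487.
Pooled p̂ = (234+89)/(2692+952) = 323/3644 = 0.088639.
SE = √(p̂(1−p̂)(1/n₁+1/n₂)) = √(0.088639·0.911361·0.00142189) = √(0.000114863) = 0.010717.
z = (0.086924 − 0.093487)/0.010717 = -0.006563/0.010717 = -0.612.
p-value = P(Z > -0.612) ≈ 0.7299.

z = -0.612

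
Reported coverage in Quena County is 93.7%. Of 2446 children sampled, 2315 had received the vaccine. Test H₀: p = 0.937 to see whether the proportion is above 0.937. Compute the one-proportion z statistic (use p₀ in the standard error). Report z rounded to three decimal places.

p̂ = 2315/2446 = 0.946443.
SE = √(p₀(1−p₀)/n) = √(0.059031/2446) = 0.004913.
z = (0.946443 − 0.937)/0.004913 = 0.009443/0.004913 = 1.922.

z = 1.922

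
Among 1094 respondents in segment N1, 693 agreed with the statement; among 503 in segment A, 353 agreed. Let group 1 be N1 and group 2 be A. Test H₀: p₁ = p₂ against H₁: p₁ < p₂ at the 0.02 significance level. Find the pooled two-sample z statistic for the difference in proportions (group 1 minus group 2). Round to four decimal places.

z = -2.6683

p̂₁ = 693/1094 = 0.6334552, p̂₂ = 353/503 = 0.7017893.
Pooled p̂ = (693+353)/(1094+503) = 1046/1597 = 0.6549781.
SE = √(0.225982 × 0.00290215) = 0.0256092.
z = (0.6334552 − 0.7017893)/0.0256092 = -0.0683341/0.0256092 = -2.6683.
p-value = P(Z < -2.668) ≈ 0.0038, so at α = 0.02 we reject H₀.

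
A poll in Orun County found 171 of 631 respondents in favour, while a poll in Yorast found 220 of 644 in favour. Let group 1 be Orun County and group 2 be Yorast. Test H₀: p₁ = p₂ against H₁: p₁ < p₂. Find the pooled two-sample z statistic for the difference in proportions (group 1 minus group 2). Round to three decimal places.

z = -2.734

p̂₁ = 171/631 = 0.27100, p̂₂ = 220/644 = 0.34161.
Pooled p̂ = (171+220)/(631+644) = 391/1275 = 0.30667.
SE = √(p̂(1−p̂)(1/n₁+1/n₂)) = √(0.30667·0.69333·0.00313758) = √(0.000667119) = 0.02583.
z = (0.27100 − 0.34161)/0.02583 = -0.07061/0.02583 = -2.734.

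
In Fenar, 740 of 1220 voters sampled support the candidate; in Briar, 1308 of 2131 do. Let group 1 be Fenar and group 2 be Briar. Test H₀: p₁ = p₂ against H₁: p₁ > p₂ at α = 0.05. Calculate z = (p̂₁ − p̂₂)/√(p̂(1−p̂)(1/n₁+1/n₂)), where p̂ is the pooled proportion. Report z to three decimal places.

z = -0.414

p̂₁ = 740/1220 = 0.60656, p̂₂ = 1308/2131 = 0.61380.
Pooled p̂ = (740+1308)/(1220+2131) = 2048/3351 = 0.61116.
SE = √(0.237643 × 0.00128894) = 0.01750.
z = (0.60656 − 0.61380)/0.01750 = -0.00724/0.01750 = -0.414.
p-value = P(Z > -0.414) ≈ 0.6604. With α = 0.05, fail to reject H₀.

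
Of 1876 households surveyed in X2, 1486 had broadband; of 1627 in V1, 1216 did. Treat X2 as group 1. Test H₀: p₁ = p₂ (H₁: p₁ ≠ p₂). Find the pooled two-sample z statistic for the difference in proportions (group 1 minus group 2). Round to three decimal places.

p̂₁ = 1486/1876 = 0.79211, p̂₂ = 1216/1627 = 0.74739.
Pooled p̂ = (1486+1216)/(1876+1627) = 2702/3503 = 0.77134.
SE = √(p̂(1−p̂)(1/n₁+1/n₂)) = √(0.77134·0.22866·0.00114768) = √(0.000202422) = 0.01423.
z = (0.79211 − 0.74739)/0.01423 = 0.04472/0.01423 = 3.143.

z = 3.143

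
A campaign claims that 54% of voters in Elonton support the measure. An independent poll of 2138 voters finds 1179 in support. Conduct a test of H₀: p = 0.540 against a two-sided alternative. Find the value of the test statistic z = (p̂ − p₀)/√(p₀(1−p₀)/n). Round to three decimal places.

z = 1.062

p̂ = 1179/2138 ≈ 0.55145.
Under H₀, SE = √(0.54·0.46/2138) = √(0.000116183) = 0.01078.
z = (0.55145 − 0.54)/0.01078 = 0.01145/0.01078 = 1.062.
p-value = 2·P(Z > 1.062) ≈ 0.2881.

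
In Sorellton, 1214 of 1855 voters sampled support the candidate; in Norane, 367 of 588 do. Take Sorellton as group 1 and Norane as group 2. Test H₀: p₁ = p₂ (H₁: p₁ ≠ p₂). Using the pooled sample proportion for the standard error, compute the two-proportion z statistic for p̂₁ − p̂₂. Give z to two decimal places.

p̂₁ = 1214/1855 = 0.6544, p̂₂ = 367/588 = 0.6241.
Pooled p̂ = (1214+367)/(1855+588) = 1581/2443 = 0.6472.
SE = √(p̂(1−p̂)(1/n₁+1/n₂)) = √(0.6472·0.3528·0.00223976) = √(0.00051144) = 0.0226.
z = (0.6544 − 0.6241)/0.0226 = 0.0303/0.0226 = 1.34.
Two-sided p-value ≈ 2·Φ(−1.340) = 0.1803.

z = 1.34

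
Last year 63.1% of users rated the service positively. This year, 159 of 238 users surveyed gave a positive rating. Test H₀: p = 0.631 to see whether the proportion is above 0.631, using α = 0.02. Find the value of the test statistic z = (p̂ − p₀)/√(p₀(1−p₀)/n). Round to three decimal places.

p̂ = 159/238 = 0.66807.
Under H₀, SE = √(0.631·0.369/238) = √(0.000978315) = 0.03128.
z = (0.66807 − 0.631)/0.03128 = 0.03707/0.03128 = 1.185.
p-value = P(Z > 1.185) ≈ 0.1180; since p > α = 0.02, fail to reject H₀.

z = 1.185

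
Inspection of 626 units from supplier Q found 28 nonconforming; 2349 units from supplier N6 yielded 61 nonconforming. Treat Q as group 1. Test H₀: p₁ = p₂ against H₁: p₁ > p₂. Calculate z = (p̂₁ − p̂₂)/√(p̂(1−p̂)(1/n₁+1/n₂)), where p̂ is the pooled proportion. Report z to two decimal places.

z = 2.45

p̂₁ = 28/626 = 0.04473, p̂₂ = 61/2349 = 0.02597.
Pooled p̂ = (28+61)/(626+2349) = 89/2975 = 0.02992.
SE = √(p̂(1−p̂)(1/n₁+1/n₂)) = √(0.02992·0.97008·0.00202316) = √(5.8714e-05) = 0.00766.
z = (0.04473 − 0.02597)/0.00766 = 0.01876/0.00766 = 2.45.
p-value = P(Z > 2.448) ≈ 0.0072.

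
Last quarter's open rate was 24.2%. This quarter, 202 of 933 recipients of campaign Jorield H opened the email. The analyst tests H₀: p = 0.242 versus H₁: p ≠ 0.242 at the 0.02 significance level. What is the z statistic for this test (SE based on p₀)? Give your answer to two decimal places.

z = -1.82

p̂ = 202/933 = 0.2165.
SE = √(p₀(1−p₀)/n) = √(0.18344/933) = 0.0140.
z = (0.2165 − 0.242)/0.0140 = -0.0255/0.0140 = -1.82.
p-value = 2·P(Z > 1.818) ≈ 0.0690; since p > α = 0.02, fail to reject H₀.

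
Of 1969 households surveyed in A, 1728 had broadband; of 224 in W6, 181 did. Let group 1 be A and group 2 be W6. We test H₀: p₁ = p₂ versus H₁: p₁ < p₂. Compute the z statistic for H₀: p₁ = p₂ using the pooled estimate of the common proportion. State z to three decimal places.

p̂₁ = 1728/1969 = 0.87760, p̂₂ = 181/224 = 0.80804.
Pooled p̂ = (1728+181)/(1969+224) = 1909/2193 = 0.87050.
SE = √(0.112732 × 0.00497216) = 0.02368.
z = (0.87760 − 0.80804)/0.02368 = 0.06956/0.02368 = 2.938.

z = 2.938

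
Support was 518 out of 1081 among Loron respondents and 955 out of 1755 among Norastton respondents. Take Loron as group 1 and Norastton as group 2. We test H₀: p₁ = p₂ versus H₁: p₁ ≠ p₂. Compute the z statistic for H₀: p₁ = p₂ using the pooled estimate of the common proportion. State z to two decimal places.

z = -3.36

p̂₁ = 518/1081 = 0.47919, p̂₂ = 955/1755 = 0.54416.
Pooled p̂ = (518+955)/(1081+1755) = 1473/2836 = 0.51939.
SE = √(p̂(1−p̂)(1/n₁+1/n₂)) = √(0.51939·0.48061·0.00149487) = √(0.000373155) = 0.01932.
z = (0.47919 − 0.54416)/0.01932 = -0.06497/0.01932 = -3.36.
p-value = 2·P(Z > 3.364) ≈ 0.0008.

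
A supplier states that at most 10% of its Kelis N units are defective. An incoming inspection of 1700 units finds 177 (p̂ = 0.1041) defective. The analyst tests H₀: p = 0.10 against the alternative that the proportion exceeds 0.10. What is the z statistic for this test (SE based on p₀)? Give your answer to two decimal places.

p̂ = 177/1700 ≈ 0.10412.
Standard error under H₀: √(0.1×0.9/1700) = 0.00728.
z = (0.10412 − 0.1)/0.00728 = 0.00412/0.00728 = 0.57.
p-value = P(Z > 0.566) ≈ 0.2857.

z = 0.57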